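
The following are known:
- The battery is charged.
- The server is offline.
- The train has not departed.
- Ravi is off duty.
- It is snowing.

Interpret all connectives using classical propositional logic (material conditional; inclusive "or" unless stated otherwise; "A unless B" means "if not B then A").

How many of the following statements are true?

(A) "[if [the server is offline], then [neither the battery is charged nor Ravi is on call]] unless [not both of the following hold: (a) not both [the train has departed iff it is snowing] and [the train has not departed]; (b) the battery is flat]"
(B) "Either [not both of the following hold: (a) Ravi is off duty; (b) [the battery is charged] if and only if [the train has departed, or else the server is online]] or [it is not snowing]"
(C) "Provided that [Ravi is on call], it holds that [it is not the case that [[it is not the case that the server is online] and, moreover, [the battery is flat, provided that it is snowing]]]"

3

Let Q = "the server is online" (False), P = "the battery is charged" (True), S = "Ravi is on call" (False), R = "the train has departed" (False), U = "it is snowing" (True).

(A): This is (not Q -> (P nor S)) or (((R iff U) nand not R) nand not P).

not Q = not False = True
P nor S = True nor False = False
not Q -> (P nor S) = True -> False = False
R iff U = False iff True = False
not R = not False = True
(R iff U) nand not R = False nand True = True
not P = not True = False
((R iff U) nand not R) nand not P = True nand False = True
(not Q -> (P nor S)) or (((R iff U) nand not R) nand not P) = False or True = True
Hence (A) is true.

(B): In symbols: (not S nand (P iff (R or Q))) or not U

not S = not False = True
R or Q = False or False = False
P iff (R or Q) = True iff False = False
not S nand (P iff (R or Q)) = True nand False = True
not U = not True = False
(not S nand (P iff (R or Q))) or not U = True or False = True
So (B) is true.

(C): Formalization: S -> not (not Q and (U -> not P))

not Q = not False = True
not P = not True = False
U -> not P = True -> False = False
not Q and (U -> not P) = True and False = False
not (not Q and (U -> not P)) = not False = True
S -> not (not Q and (U -> not P)) = False -> True = True
Hence (C) is true.

Count: 3.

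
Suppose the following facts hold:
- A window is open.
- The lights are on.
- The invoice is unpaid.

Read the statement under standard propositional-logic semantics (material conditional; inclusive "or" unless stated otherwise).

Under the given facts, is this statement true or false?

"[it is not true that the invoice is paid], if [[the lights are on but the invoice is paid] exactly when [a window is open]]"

The statement is true.

Let P = "the lights are on" (T), W = "the invoice is paid" (F), L = "a window is open" (T).
Parsed as ((P & W) <-> L) -> ~W

P & W = T & F = F
(P & W) <-> L = F <-> T = F
~W = ~F = T
((P & W) <-> L) -> ~W = F -> T = T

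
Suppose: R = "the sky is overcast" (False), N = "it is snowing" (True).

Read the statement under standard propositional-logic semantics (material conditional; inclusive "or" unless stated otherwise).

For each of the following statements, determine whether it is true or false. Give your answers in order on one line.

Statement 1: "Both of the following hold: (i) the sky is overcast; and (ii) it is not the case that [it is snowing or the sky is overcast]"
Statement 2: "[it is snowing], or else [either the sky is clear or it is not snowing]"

Statement 1 false; Statement 2 true

Statement 1: In symbols: R and not (N or R)

N or R = True or False = True
not (N or R) = not True = False
R and not (N or R) = False and False = False
So Statement 1 is false.

Statement 2: In symbols: N or (not R or not N)

not R = not False = True
not N = not True = False
not R or not N = True or False = True
N or (not R or not N) = True or True = True
So Statement 2 is true.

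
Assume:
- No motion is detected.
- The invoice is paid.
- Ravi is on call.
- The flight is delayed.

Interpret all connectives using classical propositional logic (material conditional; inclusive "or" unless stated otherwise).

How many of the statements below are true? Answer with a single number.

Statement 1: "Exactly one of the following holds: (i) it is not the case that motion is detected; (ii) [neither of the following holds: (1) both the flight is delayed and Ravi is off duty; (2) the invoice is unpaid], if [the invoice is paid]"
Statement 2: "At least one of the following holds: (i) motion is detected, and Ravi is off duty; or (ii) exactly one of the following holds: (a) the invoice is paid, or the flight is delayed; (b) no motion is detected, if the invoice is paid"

0

Let M = "motion is detected" (F), S = "the invoice is paid" (T), R = "the flight is delayed" (T), P = "Ravi is on call" (T).

Statement 1: Parsed as ¬M ⊕ (S → ((R ∧ ¬P) ↓ ¬S))

¬M = ¬F = T
¬P = ¬T = F
R ∧ ¬P = T ∧ F = F
¬S = ¬T = F
(R ∧ ¬P) ↓ ¬S = F ↓ F = T
S → ((R ∧ ¬P) ↓ ¬S) = T → T = T
¬M ⊕ (S → ((R ∧ ¬P) ↓ ¬S)) = T ⊕ T = F
Thus Statement 1 is false.

Statement 2: This is (M ∧ ¬P) ∨ ((S ∨ R) ⊕ (S → ¬M)).

¬P = ¬T = F
M ∧ ¬P = F ∧ F = F
S ∨ R = T ∨ T = T
¬M = ¬F = T
S → ¬M = T → T = T
(S ∨ R) ⊕ (S → ¬M) = T ⊕ T = F
(M ∧ ¬P) ∨ ((S ∨ R) ⊕ (S → ¬M)) = F ∨ F = F
Hence Statement 2 is false.

Count: 0.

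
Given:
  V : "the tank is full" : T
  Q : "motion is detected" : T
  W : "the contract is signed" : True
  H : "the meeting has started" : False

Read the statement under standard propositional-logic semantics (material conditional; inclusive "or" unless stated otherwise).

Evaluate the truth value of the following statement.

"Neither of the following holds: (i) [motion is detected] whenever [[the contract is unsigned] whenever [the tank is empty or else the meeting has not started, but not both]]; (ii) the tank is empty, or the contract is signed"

Parsed as (((¬V ⊕ ¬H) → ¬W) → Q) ↓ (¬V ∨ W)

¬V = ¬T = F
¬H = ¬F = T
¬V ⊕ ¬H = F ⊕ T = T
¬W = ¬T = F
(¬V ⊕ ¬H) → ¬W = T → F = F
((¬V ⊕ ¬H) → ¬W) → Q = F → T = T
¬V = ¬T = F
¬V ∨ W = F ∨ T = T
(((¬V ⊕ ¬H) → ¬W) → Q) ↓ (¬V ∨ W) = T ↓ T = F

false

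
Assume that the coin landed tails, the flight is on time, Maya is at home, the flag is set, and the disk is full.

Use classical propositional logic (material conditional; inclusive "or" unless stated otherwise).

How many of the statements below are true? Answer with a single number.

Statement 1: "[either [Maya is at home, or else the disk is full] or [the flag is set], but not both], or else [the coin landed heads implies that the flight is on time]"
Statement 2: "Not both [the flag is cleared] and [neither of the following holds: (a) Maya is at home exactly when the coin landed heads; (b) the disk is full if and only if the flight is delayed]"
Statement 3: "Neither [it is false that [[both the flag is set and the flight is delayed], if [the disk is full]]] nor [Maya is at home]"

Let R = "Maya is at home" (True), U = "the disk is full" (True), S = "the flag is set" (True), P = "the coin landed heads" (False), Q = "the flight is delayed" (False).

Statement 1: Formalization: ((R or U) xor S) or (P -> not Q)

R or U = True or True = True
(R or U) xor S = True xor True = False
not Q = not False = True
P -> not Q = False -> True = True
((R or U) xor S) or (P -> not Q) = False or True = True
Thus Statement 1 is true.

Statement 2: Formalization: not S nand ((R iff P) nor (U iff Q))

not S = not True = False
R iff P = True iff False = False
U iff Q = True iff False = False
(R iff P) nor (U iff Q) = False nor False = True
not S nand ((R iff P) nor (U iff Q)) = False nand True = True
Hence Statement 2 is true.

Statement 3: Formalization: not (U -> (S and Q)) nor R

S and Q = True and False = False
U -> (S and Q) = True -> False = False
not (U -> (S and Q)) = not False = True
not (U -> (S and Q)) nor R = True nor True = False
Hence Statement 3 is false.

Count: 2.

2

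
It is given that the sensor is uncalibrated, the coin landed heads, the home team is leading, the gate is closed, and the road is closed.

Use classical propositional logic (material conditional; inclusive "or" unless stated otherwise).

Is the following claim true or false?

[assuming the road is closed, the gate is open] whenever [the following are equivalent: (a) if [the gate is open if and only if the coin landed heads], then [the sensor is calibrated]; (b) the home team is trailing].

The statement is true.

Let S = "the gate is open" (False), Q = "the coin landed heads" (True), P = "the sensor is calibrated" (False), R = "the home team is leading" (True), U = "the road is closed" (True).
In symbols: (((S iff Q) -> P) iff not R) -> (U -> S)

S iff Q = False iff True = False
(S iff Q) -> P = False -> False = True
not R = not True = False
((S iff Q) -> P) iff not R = True iff False = False
U -> S = True -> False = False
(((S iff Q) -> P) iff not R) -> (U -> S) = False -> False = True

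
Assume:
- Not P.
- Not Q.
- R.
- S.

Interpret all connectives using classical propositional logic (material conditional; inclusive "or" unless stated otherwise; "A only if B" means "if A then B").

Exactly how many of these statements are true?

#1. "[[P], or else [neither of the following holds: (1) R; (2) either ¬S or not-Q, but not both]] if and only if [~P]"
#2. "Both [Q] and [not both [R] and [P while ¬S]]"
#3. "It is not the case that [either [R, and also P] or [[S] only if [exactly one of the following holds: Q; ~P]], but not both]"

0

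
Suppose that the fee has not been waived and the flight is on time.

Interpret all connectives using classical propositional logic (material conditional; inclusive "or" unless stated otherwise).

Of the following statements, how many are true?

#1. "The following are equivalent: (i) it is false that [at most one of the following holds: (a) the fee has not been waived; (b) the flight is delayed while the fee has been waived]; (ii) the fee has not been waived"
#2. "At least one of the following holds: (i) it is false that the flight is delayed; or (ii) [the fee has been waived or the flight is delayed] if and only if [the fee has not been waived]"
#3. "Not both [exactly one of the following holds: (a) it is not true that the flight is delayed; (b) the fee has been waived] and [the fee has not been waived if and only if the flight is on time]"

1

Let K = "the fee has been waived" (False), P = "the flight is delayed" (False).

#1: Formalization: not (not K nand (P and K)) iff not K

not K = not False = True
P and K = False and False = False
not K nand (P and K) = True nand False = True
not (not K nand (P and K)) = not True = False
not K = not False = True
not (not K nand (P and K)) iff not K = False iff True = False
So #1 is false.

#2: In symbols: not P or ((K or P) iff not K)

not P = not False = True
K or P = False or False = False
not K = not False = True
(K or P) iff not K = False iff True = False
not P or ((K or P) iff not K) = True or False = True
Thus #2 is true.

#3: This is (not P xor K) nand (not K iff not P).

not P = not False = True
not P xor K = True xor False = True
not K = not False = True
not P = not False = True
not K iff not P = True iff True = True
(not P xor K) nand (not K iff not P) = True nand True = False
Thus #3 is false.

Count: 1.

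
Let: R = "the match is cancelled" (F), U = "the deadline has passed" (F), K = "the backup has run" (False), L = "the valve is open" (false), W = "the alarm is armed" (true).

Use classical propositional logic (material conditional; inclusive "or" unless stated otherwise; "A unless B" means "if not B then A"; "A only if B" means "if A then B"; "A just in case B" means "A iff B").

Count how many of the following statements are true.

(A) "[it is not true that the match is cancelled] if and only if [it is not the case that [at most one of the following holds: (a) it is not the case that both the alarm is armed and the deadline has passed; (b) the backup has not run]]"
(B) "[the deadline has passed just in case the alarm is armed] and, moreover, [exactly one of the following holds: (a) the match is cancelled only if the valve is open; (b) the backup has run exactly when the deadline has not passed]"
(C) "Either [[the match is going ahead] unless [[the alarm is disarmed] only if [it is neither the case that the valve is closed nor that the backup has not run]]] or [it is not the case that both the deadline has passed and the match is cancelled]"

(A): Parsed as ¬R ↔ ¬((W ↑ U) ↑ ¬K)

¬R = ¬F = T
W ↑ U = T ↑ F = T
¬K = ¬F = T
(W ↑ U) ↑ ¬K = T ↑ T = F
¬((W ↑ U) ↑ ¬K) = ¬F = T
¬R ↔ ¬((W ↑ U) ↑ ¬K) = T ↔ T = T
So (A) is true.

(B): In symbols: (U ↔ W) ∧ ((R → L) ⊕ (K ↔ ¬U))

U ↔ W = F ↔ T = F
R → L = F → F = T
¬U = ¬F = T
K ↔ ¬U = F ↔ T = F
(R → L) ⊕ (K ↔ ¬U) = T ⊕ F = T
(U ↔ W) ∧ ((R → L) ⊕ (K ↔ ¬U)) = F ∧ T = F
So (B) is false.

(C): Parsed as (¬R ∨ (¬W → (¬L ↓ ¬K))) ∨ (U ↑ R)

¬R = ¬F = T
¬W = ¬T = F
¬L = ¬F = T
¬K = ¬F = T
¬L ↓ ¬K = T ↓ T = F
¬W → (¬L ↓ ¬K) = F → F = T
¬R ∨ (¬W → (¬L ↓ ¬K)) = T ∨ T = T
U ↑ R = F ↑ F = T
(¬R ∨ (¬W → (¬L ↓ ¬K))) ∨ (U ↑ R) = T ∨ T = T
Thus (C) is true.

Count: 2.

2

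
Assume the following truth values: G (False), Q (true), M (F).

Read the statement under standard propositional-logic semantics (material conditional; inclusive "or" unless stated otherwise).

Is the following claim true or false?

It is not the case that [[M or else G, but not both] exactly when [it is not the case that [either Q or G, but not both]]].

False.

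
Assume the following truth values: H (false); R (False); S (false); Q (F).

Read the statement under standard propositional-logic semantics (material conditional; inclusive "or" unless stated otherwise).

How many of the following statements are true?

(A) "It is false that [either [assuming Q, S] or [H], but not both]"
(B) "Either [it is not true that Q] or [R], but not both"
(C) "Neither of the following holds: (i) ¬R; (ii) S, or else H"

1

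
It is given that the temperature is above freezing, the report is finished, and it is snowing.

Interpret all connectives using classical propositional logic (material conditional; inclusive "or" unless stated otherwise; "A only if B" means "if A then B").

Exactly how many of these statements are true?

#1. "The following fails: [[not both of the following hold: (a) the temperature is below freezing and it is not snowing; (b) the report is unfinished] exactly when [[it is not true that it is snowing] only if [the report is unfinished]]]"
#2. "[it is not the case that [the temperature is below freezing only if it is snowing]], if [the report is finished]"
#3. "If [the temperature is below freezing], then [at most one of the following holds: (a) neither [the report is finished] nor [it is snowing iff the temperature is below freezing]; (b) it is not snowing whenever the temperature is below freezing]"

Let P = "the temperature is below freezing" (F), R = "it is snowing" (T), Q = "the report is finished" (T).

#1: Formalization: ¬(((P ∧ ¬R) ↑ ¬Q) ↔ (¬R → ¬Q))

¬R = ¬T = F
P ∧ ¬R = F ∧ F = F
¬Q = ¬T = F
(P ∧ ¬R) ↑ ¬Q = F ↑ F = T
¬R = ¬T = F
¬Q = ¬T = F
¬R → ¬Q = F → F = T
((P ∧ ¬R) ↑ ¬Q) ↔ (¬R → ¬Q) = T ↔ T = T
¬(((P ∧ ¬R) ↑ ¬Q) ↔ (¬R → ¬Q)) = ¬T = F
Hence #1 is false.

#2: This is Q → ¬(P → R).

P → R = F → T = T
¬(P → R) = ¬T = F
Q → ¬(P → R) = T → F = F
Hence #2 is false.

#3: This is P → ((Q ↓ (R ↔ P)) ↑ (P → ¬R)).

R ↔ P = T ↔ F = F
Q ↓ (R ↔ P) = T ↓ F = F
¬R = ¬T = F
P → ¬R = F → F = T
(Q ↓ (R ↔ P)) ↑ (P → ¬R) = F ↑ T = T
P → ((Q ↓ (R ↔ P)) ↑ (P → ¬R)) = F → T = T
Thus #3 is true.

True statements: 1.

1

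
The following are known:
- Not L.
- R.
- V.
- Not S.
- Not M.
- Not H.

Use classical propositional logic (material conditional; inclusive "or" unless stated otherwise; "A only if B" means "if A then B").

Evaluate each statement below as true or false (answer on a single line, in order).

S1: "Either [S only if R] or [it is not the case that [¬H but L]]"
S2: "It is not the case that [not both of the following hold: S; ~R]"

S1: Formalization: (S -> R) or not (not H and L)

S -> R = False -> True = True
not H = not False = True
not H and L = True and False = False
not (not H and L) = not False = True
(S -> R) or not (not H and L) = True or True = True
Hence S1 is true.

S2: This is not (S nand not R).

not R = not True = False
S nand not R = False nand False = True
not (S nand not R) = not True = False
Hence S2 is false.

S1 True / S2 False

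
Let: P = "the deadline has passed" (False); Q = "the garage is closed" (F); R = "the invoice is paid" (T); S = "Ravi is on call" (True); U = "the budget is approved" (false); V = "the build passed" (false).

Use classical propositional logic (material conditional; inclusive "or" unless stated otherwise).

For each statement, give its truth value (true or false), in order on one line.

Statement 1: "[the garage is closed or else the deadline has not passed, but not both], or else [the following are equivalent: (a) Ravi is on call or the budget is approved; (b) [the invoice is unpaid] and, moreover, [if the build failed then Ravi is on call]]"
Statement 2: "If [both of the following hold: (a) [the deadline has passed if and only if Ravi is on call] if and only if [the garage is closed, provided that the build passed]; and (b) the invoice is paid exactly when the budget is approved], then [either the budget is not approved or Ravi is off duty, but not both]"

Statement 1 T / Statement 2 T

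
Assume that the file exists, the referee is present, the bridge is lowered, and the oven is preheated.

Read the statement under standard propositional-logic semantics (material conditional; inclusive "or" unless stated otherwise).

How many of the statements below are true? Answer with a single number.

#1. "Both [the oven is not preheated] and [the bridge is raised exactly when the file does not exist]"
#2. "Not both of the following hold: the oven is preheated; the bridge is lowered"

Let S = "the oven is preheated" (True), R = "the bridge is raised" (False), P = "the file exists" (True).

#1: Parsed as not S and (R iff not P)

not S = not True = False
not P = not True = False
R iff not P = False iff False = True
not S and (R iff not P) = False and True = False
So #1 is false.

#2: Parsed as S nand not R

not R = not False = True
S nand not R = True nand True = False
Thus #2 is false.

0 of the 2 statements are true (none).

0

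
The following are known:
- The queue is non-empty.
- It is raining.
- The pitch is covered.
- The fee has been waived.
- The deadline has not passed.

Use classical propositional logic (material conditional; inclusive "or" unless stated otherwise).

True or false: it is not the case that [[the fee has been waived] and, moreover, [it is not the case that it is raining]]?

Let V = "the fee has been waived" (T), N = "it is raining" (T).
In symbols: ~(V & ~N)

~N = ~T = F
V & ~N = T & F = F
~(V & ~N) = ~F = T

True.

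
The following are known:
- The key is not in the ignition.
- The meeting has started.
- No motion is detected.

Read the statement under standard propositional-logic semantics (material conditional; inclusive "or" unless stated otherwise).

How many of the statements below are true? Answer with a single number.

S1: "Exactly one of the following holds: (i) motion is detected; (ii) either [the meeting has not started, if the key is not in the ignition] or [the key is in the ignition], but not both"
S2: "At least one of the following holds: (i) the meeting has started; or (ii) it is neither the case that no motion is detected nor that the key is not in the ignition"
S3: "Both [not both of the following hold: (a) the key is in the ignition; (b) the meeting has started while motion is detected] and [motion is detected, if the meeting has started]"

Let R = "motion is detected" (F), P = "the key is in the ignition" (F), Q = "the meeting has started" (T).

S1: Formalization: R xor ((~P -> ~Q) xor P)

~P = ~F = T
~Q = ~T = F
~P -> ~Q = T -> F = F
(~P -> ~Q) xor P = F xor F = F
R xor ((~P -> ~Q) xor P) = F xor F = F
So S1 is false.

S2: Formalization: Q | (~R nor ~P)

~R = ~F = T
~P = ~F = T
~R nor ~P = T nor T = F
Q | (~R nor ~P) = T | F = T
Hence S2 is true.

S3: In symbols: (P nand (Q & R)) & (Q -> R)

Q & R = T & F = F
P nand (Q & R) = F nand F = T
Q -> R = T -> F = F
(P nand (Q & R)) & (Q -> R) = T & F = F
Hence S3 is false.

True statements: 1 (S2).

1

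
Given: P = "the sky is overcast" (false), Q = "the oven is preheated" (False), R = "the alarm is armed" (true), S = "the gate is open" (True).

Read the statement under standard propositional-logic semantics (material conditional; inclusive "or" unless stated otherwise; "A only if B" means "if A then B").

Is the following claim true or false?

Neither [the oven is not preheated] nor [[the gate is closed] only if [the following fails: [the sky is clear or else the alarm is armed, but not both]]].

False.

Values: Q=F, S=T, P=F, R=T.
In symbols: ~Q nor (~S -> ~(~P xor R))

~Q = ~F = T
~S = ~T = F
~P = ~F = T
~P xor R = T xor T = F
~(~P xor R) = ~F = T
~S -> ~(~P xor R) = F -> T = T
~Q nor (~S -> ~(~P xor R)) = T nor T = F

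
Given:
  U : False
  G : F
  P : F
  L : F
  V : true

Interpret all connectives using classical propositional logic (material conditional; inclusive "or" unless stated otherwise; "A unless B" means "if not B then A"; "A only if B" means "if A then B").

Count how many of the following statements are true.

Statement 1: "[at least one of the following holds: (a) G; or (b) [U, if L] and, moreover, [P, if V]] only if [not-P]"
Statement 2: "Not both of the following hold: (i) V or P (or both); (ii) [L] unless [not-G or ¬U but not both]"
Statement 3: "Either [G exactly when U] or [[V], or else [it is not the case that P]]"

Statement 1: Parsed as (G ∨ ((L → U) ∧ (V → P))) → ¬P

L → U = F → F = T
V → P = T → F = F
(L → U) ∧ (V → P) = T ∧ F = F
G ∨ ((L → U) ∧ (V → P)) = F ∨ F = F
¬P = ¬F = T
(G ∨ ((L → U) ∧ (V → P))) → ¬P = F → T = T
Hence Statement 1 is true.

Statement 2: In symbols: (V ∨ P) ↑ (L ∨ (¬G ⊕ ¬U))

V ∨ P = T ∨ F = T
¬G = ¬F = T
¬U = ¬F = T
¬G ⊕ ¬U = T ⊕ T = F
L ∨ (¬G ⊕ ¬U) = F ∨ F = F
(V ∨ P) ↑ (L ∨ (¬G ⊕ ¬U)) = T ↑ F = T
Hence Statement 2 is true.

Statement 3: In symbols: (G ↔ U) ∨ (V ∨ ¬P)

G ↔ U = F ↔ F = T
¬P = ¬F = T
V ∨ ¬P = T ∨ T = T
(G ↔ U) ∨ (V ∨ ¬P) = T ∨ T = T
So Statement 3 is true.

Count: 3.

3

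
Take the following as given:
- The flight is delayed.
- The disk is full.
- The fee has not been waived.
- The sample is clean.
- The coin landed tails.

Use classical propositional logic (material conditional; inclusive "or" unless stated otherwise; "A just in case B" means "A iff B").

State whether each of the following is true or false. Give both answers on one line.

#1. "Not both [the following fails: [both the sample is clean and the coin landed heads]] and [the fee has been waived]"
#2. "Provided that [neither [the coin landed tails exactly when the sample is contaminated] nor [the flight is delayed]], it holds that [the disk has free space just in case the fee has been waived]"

#1 T; #2 T

Let H = "the sample is contaminated" (False), P = "the coin landed heads" (False), W = "the fee has been waived" (False), V = "the flight is delayed" (True), D = "the disk is full" (True).

#1: Formalization: not (not H and P) nand W

not H = not False = True
not H and P = True and False = False
not (not H and P) = not False = True
not (not H and P) nand W = True nand False = True
So #1 is true.

#2: Parsed as ((not P iff H) nor V) -> (not D iff W)

not P = not False = True
not P iff H = True iff False = False
(not P iff H) nor V = False nor True = False
not D = not True = False
not D iff W = False iff False = True
((not P iff H) nor V) -> (not D iff W) = False -> True = True
So #2 is true.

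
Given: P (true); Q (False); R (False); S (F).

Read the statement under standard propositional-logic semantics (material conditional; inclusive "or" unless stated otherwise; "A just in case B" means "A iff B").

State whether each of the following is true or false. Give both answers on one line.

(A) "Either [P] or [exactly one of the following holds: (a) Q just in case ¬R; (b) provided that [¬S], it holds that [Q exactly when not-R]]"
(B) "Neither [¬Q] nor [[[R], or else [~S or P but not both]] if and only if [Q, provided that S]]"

(A): In symbols: P or ((Q iff not R) xor (not S -> (Q iff not R)))

not R = not False = True
Q iff not R = False iff True = False
not S = not False = True
not R = not False = True
Q iff not R = False iff True = False
not S -> (Q iff not R) = True -> False = False
(Q iff not R) xor (not S -> (Q iff not R)) = False xor False = False
P or ((Q iff not R) xor (not S -> (Q iff not R))) = True or False = True
Hence (A) is true.

(B): Formalization: not Q nor ((R or (not S xor P)) iff (S -> Q))

not Q = not False = True
not S = not False = True
not S xor P = True xor True = False
R or (not S xor P) = False or False = False
S -> Q = False -> False = True
(R or (not S xor P)) iff (S -> Q) = False iff True = False
not Q nor ((R or (not S xor P)) iff (S -> Q)) = True nor False = False
Hence (B) is false.

(A) T, (B) F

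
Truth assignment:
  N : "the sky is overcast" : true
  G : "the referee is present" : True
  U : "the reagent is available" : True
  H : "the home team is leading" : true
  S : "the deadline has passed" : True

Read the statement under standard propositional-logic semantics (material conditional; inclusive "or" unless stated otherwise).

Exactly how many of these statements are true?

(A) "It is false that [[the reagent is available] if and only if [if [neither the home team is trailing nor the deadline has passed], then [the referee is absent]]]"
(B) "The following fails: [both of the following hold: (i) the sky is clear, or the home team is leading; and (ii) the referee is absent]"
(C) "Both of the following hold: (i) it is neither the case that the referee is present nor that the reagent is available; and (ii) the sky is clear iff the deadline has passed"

1

(A): In symbols: ~(U <-> ((~H nor S) -> ~G))

~H = ~T = F
~H nor S = F nor T = F
~G = ~T = F
(~H nor S) -> ~G = F -> F = T
U <-> ((~H nor S) -> ~G) = T <-> T = T
~(U <-> ((~H nor S) -> ~G)) = ~T = F
Thus (A) is false.

(B): This is ~((~N | H) & ~G).

~N = ~T = F
~N | H = F | T = T
~G = ~T = F
(~N | H) & ~G = T & F = F
~((~N | H) & ~G) = ~F = T
Hence (B) is true.

(C): Parsed as (G nor U) & (~N <-> S)

G nor U = T nor T = F
~N = ~T = F
~N <-> S = F <-> T = F
(G nor U) & (~N <-> S) = F & F = F
Thus (C) is false.

True statements: 1 ((B)).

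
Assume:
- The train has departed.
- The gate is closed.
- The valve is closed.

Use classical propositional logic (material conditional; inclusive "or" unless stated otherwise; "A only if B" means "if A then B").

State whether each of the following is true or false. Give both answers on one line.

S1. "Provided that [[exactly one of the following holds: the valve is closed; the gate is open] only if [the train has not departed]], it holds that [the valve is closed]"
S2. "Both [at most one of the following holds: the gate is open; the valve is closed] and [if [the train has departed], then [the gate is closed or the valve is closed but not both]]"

Let L = "the valve is open" (F), U = "the gate is open" (F), K = "the train has departed" (T).

S1: This is ((~L xor U) -> ~K) -> ~L.

~L = ~F = T
~L xor U = T xor F = T
~K = ~T = F
(~L xor U) -> ~K = T -> F = F
~L = ~F = T
((~L xor U) -> ~K) -> ~L = F -> T = T
Thus S1 is true.

S2: Formalization: (U nand ~L) & (K -> (~U xor ~L))

~L = ~F = T
U nand ~L = F nand T = T
~U = ~F = T
~L = ~F = T
~U xor ~L = T xor T = F
K -> (~U xor ~L) = T -> F = F
(U nand ~L) & (K -> (~U xor ~L)) = T & F = F
So S2 is false.

S1 T / S2 F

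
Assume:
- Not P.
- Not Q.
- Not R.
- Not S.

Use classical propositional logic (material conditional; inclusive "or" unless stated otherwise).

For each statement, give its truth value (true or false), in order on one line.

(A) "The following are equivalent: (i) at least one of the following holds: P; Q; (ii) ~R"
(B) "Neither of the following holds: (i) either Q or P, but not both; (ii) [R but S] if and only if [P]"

(A): Parsed as (P | Q) <-> ~R

P | Q = F | F = F
~R = ~F = T
(P | Q) <-> ~R = F <-> T = F
Hence (A) is false.

(B): Formalization: (Q xor P) nor ((R & S) <-> P)

Q xor P = F xor F = F
R & S = F & F = F
(R & S) <-> P = F <-> F = T
(Q xor P) nor ((R & S) <-> P) = F nor T = F
Hence (B) is false.

(A) F, (B) F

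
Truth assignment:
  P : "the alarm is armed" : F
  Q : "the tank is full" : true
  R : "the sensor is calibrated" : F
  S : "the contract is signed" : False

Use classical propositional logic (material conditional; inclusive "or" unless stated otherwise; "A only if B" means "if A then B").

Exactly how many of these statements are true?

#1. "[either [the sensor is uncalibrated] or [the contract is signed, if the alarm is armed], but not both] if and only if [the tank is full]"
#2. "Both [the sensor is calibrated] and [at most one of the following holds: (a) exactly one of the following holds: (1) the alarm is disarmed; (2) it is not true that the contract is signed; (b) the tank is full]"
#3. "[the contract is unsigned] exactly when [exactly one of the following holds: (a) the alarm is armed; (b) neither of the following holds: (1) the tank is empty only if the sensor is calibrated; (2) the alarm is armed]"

#1: This is (~R xor (P -> S)) <-> Q.

~R = ~F = T
P -> S = F -> F = T
~R xor (P -> S) = T xor T = F
(~R xor (P -> S)) <-> Q = F <-> T = F
Thus #1 is false.

#2: In symbols: R & ((~P xor ~S) nand Q)

~P = ~F = T
~S = ~F = T
~P xor ~S = T xor T = F
(~P xor ~S) nand Q = F nand T = T
R & ((~P xor ~S) nand Q) = F & T = F
Hence #2 is false.

#3: Parsed as ~S <-> (P xor ((~Q -> R) nor P))

~S = ~F = T
~Q = ~T = F
~Q -> R = F -> F = T
(~Q -> R) nor P = T nor F = F
P xor ((~Q -> R) nor P) = F xor F = F
~S <-> (P xor ((~Q -> R) nor P)) = T <-> F = F
Thus #3 is false.

True statements: 0 (none).

0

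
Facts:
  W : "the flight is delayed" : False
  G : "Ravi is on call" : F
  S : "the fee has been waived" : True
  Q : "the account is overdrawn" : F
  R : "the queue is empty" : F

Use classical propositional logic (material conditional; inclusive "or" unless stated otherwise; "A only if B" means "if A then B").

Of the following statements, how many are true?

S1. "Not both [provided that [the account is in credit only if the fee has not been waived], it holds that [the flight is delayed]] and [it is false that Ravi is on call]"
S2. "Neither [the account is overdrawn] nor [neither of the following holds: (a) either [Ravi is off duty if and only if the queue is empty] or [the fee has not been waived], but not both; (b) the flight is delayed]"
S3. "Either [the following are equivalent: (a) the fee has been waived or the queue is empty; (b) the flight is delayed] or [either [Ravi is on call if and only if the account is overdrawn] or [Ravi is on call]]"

S1: This is ((~Q -> ~S) -> W) nand ~G.

~Q = ~F = T
~S = ~T = F
~Q -> ~S = T -> F = F
(~Q -> ~S) -> W = F -> F = T
~G = ~F = T
((~Q -> ~S) -> W) nand ~G = T nand T = F
So S1 is false.

S2: Formalization: Q nor (((~G <-> R) xor ~S) nor W)

~G = ~F = T
~G <-> R = T <-> F = F
~S = ~T = F
(~G <-> R) xor ~S = F xor F = F
((~G <-> R) xor ~S) nor W = F nor F = T
Q nor (((~G <-> R) xor ~S) nor W) = F nor T = F
So S2 is false.

S3: Parsed as ((S | R) <-> W) | ((G <-> Q) | G)

S | R = T | F = T
(S | R) <-> W = T <-> F = F
G <-> Q = F <-> F = T
(G <-> Q) | G = T | F = T
((S | R) <-> W) | ((G <-> Q) | G) = F | T = T
Hence S3 is true.

Count: 1.

1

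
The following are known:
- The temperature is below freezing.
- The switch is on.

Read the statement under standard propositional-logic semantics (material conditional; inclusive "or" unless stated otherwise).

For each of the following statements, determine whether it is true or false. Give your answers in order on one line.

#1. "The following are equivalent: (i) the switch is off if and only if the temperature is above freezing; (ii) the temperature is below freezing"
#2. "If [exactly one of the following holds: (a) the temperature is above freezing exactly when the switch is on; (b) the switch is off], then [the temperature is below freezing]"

Let Q = "the switch is on" (T), P = "the temperature is below freezing" (T).

#1: This is (¬Q ↔ ¬P) ↔ P.

¬Q = ¬T = F
¬P = ¬T = F
¬Q ↔ ¬P = F ↔ F = T
(¬Q ↔ ¬P) ↔ P = T ↔ T = T
So #1 is true.

#2: Formalization: ((¬P ↔ Q) ⊕ ¬Q) → P

¬P = ¬T = F
¬P ↔ Q = F ↔ T = F
¬Q = ¬T = F
(¬P ↔ Q) ⊕ ¬Q = F ⊕ F = F
((¬P ↔ Q) ⊕ ¬Q) → P = F → T = T
Hence #2 is true.

#1 True; #2 True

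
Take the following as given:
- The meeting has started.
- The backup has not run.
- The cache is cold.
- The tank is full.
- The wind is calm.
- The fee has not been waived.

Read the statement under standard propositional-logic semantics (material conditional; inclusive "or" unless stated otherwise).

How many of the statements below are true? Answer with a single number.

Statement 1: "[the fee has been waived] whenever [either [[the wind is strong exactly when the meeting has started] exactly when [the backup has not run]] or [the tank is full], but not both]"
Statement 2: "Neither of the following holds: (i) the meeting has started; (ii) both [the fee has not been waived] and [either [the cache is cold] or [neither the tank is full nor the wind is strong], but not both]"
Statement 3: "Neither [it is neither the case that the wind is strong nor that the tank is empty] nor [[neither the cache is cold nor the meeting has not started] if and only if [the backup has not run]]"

Let U = "the wind is strong" (False), P = "the meeting has started" (True), Q = "the backup has run" (False), S = "the tank is full" (True), V = "the fee has been waived" (False), R = "the cache is warm" (False).

Statement 1: Parsed as (((U iff P) iff not Q) xor S) -> V

U iff P = False iff True = False
not Q = not False = True
(U iff P) iff not Q = False iff True = False
((U iff P) iff not Q) xor S = False xor True = True
(((U iff P) iff not Q) xor S) -> V = True -> False = False
Thus Statement 1 is false.

Statement 2: Formalization: P nor (not V and (not R xor (S nor U)))

not V = not False = True
not R = not False = True
S nor U = True nor False = False
not R xor (S nor U) = True xor False = True
not V and (not R xor (S nor U)) = True and True = True
P nor (not V and (not R xor (S nor U))) = True nor True = False
So Statement 2 is false.

Statement 3: Formalization: (U nor not S) nor ((not R nor not P) iff not Q)

not S = not True = False
U nor not S = False nor False = True
not R = not False = True
not P = not True = False
not R nor not P = True nor False = False
not Q = not False = True
(not R nor not P) iff not Q = False iff True = False
(U nor not S) nor ((not R nor not P) iff not Q) = True nor False = False
Thus Statement 3 is false.

Count: 0.

0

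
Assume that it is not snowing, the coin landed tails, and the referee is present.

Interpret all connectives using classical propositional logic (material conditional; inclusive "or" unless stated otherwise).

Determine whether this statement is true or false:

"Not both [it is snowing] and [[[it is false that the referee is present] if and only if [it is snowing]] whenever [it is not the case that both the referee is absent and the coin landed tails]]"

True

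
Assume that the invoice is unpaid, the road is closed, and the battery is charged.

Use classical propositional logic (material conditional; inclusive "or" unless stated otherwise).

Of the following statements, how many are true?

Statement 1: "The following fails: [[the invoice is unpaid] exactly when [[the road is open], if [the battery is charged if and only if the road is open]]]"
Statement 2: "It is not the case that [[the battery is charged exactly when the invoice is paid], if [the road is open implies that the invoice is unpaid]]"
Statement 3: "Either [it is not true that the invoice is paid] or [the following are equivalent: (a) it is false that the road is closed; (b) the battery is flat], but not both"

1

Let P = "the invoice is paid" (F), R = "the battery is charged" (T), Q = "the road is closed" (T).

Statement 1: This is ~(~P <-> ((R <-> ~Q) -> ~Q)).

~P = ~F = T
~Q = ~T = F
R <-> ~Q = T <-> F = F
~Q = ~T = F
(R <-> ~Q) -> ~Q = F -> F = T
~P <-> ((R <-> ~Q) -> ~Q) = T <-> T = T
~(~P <-> ((R <-> ~Q) -> ~Q)) = ~T = F
Thus Statement 1 is false.

Statement 2: Parsed as ~((~Q -> ~P) -> (R <-> P))

~Q = ~T = F
~P = ~F = T
~Q -> ~P = F -> T = T
R <-> P = T <-> F = F
(~Q -> ~P) -> (R <-> P) = T -> F = F
~((~Q -> ~P) -> (R <-> P)) = ~F = T
Hence Statement 2 is true.

Statement 3: Parsed as ~P xor (~Q <-> ~R)

~P = ~F = T
~Q = ~T = F
~R = ~T = F
~Q <-> ~R = F <-> F = T
~P xor (~Q <-> ~R) = T xor T = F
Thus Statement 3 is false.

Count: 1.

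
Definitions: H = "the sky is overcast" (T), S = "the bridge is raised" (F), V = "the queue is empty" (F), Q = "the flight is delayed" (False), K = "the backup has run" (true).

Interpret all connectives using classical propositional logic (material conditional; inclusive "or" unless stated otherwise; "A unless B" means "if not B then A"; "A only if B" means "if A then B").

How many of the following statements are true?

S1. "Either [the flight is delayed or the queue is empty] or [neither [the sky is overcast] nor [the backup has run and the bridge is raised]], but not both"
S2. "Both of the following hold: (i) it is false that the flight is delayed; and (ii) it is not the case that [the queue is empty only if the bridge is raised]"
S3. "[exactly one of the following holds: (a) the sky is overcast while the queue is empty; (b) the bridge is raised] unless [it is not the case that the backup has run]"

S1: In symbols: (Q or V) xor (H nor (K and S))

Q or V = False or False = False
K and S = True and False = False
H nor (K and S) = True nor False = False
(Q or V) xor (H nor (K and S)) = False xor False = False
Thus S1 is false.

S2: Formalization: not Q and not (V -> S)

not Q = not False = True
V -> S = False -> False = True
not (V -> S) = not True = False
not Q and not (V -> S) = True and False = False
Hence S2 is false.

S3: Parsed as ((H and V) xor S) or not K

H and V = True and False = False
(H and V) xor S = False xor False = False
not K = not True = False
((H and V) xor S) or not K = False or False = False
Hence S3 is false.

True statements: 0 (none).

0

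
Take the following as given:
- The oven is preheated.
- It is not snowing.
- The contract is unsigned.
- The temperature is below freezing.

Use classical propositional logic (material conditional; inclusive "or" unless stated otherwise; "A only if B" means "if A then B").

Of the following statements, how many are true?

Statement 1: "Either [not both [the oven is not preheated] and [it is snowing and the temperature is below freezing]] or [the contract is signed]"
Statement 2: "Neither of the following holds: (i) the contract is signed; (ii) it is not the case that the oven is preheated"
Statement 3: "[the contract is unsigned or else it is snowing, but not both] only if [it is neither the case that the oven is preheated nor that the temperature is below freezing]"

2

Let Q = "the oven is preheated" (T), L = "it is snowing" (F), D = "the temperature is below freezing" (T), N = "the contract is signed" (F).

Statement 1: In symbols: (~Q nand (L & D)) | N

~Q = ~T = F
L & D = F & T = F
~Q nand (L & D) = F nand F = T
(~Q nand (L & D)) | N = T | F = T
So Statement 1 is true.

Statement 2: In symbols: N nor ~Q

~Q = ~T = F
N nor ~Q = F nor F = T
Hence Statement 2 is true.

Statement 3: In symbols: (~N xor L) -> (Q nor D)

~N = ~F = T
~N xor L = T xor F = T
Q nor D = T nor T = F
(~N xor L) -> (Q nor D) = T -> F = F
Thus Statement 3 is false.

True statements: 2.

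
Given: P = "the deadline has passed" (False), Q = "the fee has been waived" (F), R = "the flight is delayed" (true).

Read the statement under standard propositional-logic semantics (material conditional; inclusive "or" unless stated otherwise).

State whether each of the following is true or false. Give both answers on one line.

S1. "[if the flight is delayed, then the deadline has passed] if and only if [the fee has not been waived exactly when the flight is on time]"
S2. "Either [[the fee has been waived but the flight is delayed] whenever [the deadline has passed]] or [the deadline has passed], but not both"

S1: This is (R -> P) iff (not Q iff not R).

R -> P = True -> False = False
not Q = not False = True
not R = not True = False
not Q iff not R = True iff False = False
(R -> P) iff (not Q iff not R) = False iff False = True
Thus S1 is true.

S2: In symbols: (P -> (Q and R)) xor P

Q and R = False and True = False
P -> (Q and R) = False -> False = True
(P -> (Q and R)) xor P = True xor False = True
Hence S2 is true.

S1 True / S2 True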